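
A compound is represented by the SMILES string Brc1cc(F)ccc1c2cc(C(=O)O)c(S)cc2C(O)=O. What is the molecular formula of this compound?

C14H8BrFO4S

Walk through each heavy atom and fill implicit hydrogens from standard valence (C 4, N 3, O 2, S 2, halogen 1); for lowercase aromatic atoms, an aromatic c carries 1 H when it has two neighbours and 0 H with three, and aromatic n carries 0 H:
  atom 1: Br (halogen, monovalent) → 0 H
  atom 2: aromatic c, 3 neighbours → 0 H
  atom 3: aromatic c, 2 neighbours → 1 H
  atom 4: aromatic c, 3 neighbours → 0 H
  atom 5: F (halogen, monovalent) → 0 H
  atom 6: aromatic c, 2 neighbours → 1 H
  atom 7: aromatic c, 2 neighbours → 1 H
  atom 8: aromatic c, 3 neighbours → 0 H
  atom 9: aromatic c, 3 neighbours → 0 H
  atom 10: aromatic c, 2 neighbours → 1 H
  atom 11: aromatic c, 3 neighbours → 0 H
  atom 12: C, bond orders sum to 4 (valence 4) → 0 H
  atom 13: O, bond orders sum to 2 (valence 2) → 0 H
  atom 14: O, bond orders sum to 1 (valence 2) → 1 H
  atom 15: aromatic c, 3 neighbours → 0 H
  atom 16: S, bond orders sum to 1 (valence 2) → 1 H
  atom 17: aromatic c, 2 neighbours → 1 H
  atom 18: aromatic c, 3 neighbours → 0 H
  atom 19: C, bond orders sum to 4 (valence 4) → 0 H
  atom 20: O, bond orders sum to 1 (valence 2) → 1 H
  atom 21: O, bond orders sum to 2 (valence 2) → 0 H
Totals → C:14, H:8, Br:1, F:1, O:4, S:1.
In Hill order: C14H8BrFO4S.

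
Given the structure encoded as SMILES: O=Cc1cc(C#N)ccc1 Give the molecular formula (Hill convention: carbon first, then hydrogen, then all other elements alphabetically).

C8H5NO

Walk through each heavy atom and fill implicit hydrogens from standard valence (C 4, N 3, O 2, S 2, halogen 1); for lowercase aromatic atoms, an aromatic c carries 1 H when it has two neighbours and 0 H with three, and aromatic n carries 0 H:
  atom 1: O, bond orders sum to 2 (valence 2) → 0 H
  atom 2: C, bond orders sum to 3 (valence 4) → 1 H
  atom 3: aromatic c, 3 neighbours → 0 H
  atom 4: aromatic c, 2 neighbours → 1 H
  atom 5: aromatic c, 3 neighbours → 0 H
  atom 6: C, bond orders sum to 4 (valence 4) → 0 H
  atom 7: N, bond orders sum to 3 (valence 3) → 0 H
  atom 8: aromatic c, 2 neighbours → 1 H
  atom 9: aromatic c, 2 neighbours → 1 H
  atom 10: aromatic c, 2 neighbours → 1 H
Totals → C:8, H:5, N:1, O:1.
In Hill order: C8H5NO.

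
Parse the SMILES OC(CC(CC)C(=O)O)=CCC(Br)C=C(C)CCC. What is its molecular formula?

C15H25BrO3

Walk through each heavy atom and fill implicit hydrogens from standard valence (C 4, N 3, O 2, S 2, halogen 1):
  atom 1: O, bond orders sum to 1 (valence 2) → 1 H
  atom 2: C, bond orders sum to 4 (valence 4) → 0 H
  atom 3: C, bond orders sum to 2 (valence 4) → 2 H
  atom 4: C, bond orders sum to 3 (valence 4) → 1 H
  atom 5: C, bond orders sum to 2 (valence 4) → 2 H
  atom 6: C, bond orders sum to 1 (valence 4) → 3 H
  atom 7: C, bond orders sum to 4 (valence 4) → 0 H
  atom 8: O, bond orders sum to 2 (valence 2) → 0 H
  atom 9: O, bond orders sum to 1 (valence 2) → 1 H
  atom 10: C, bond orders sum to 3 (valence 4) → 1 H
  atom 11: C, bond orders sum to 2 (valence 4) → 2 H
  atom 12: C, bond orders sum to 3 (valence 4) → 1 H
  atom 13: Br (halogen, monovalent) → 0 H
  atom 14: C, bond orders sum to 3 (valence 4) → 1 H
  atom 15: C, bond orders sum to 4 (valence 4) → 0 H
  atom 16: C, bond orders sum to 1 (valence 4) → 3 H
  atom 17: C, bond orders sum to 2 (valence 4) → 2 H
  atom 18: C, bond orders sum to 2 (valence 4) → 2 H
  atom 19: C, bond orders sum to 1 (valence 4) → 3 H
Totals → C:15, H:25, Br:1, O:3.
In Hill order: C15H25BrO3.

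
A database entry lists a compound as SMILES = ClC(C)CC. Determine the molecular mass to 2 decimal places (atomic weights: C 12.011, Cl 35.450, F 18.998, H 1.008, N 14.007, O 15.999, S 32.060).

92.57 g/mol

First, the molecular formula is C4H9Cl (counting implicit H from valence).
  C: 4 × 12.011 = 48.044
  Cl: 1 × 35.450 = 35.450
  H: 9 × 1.008 = 9.072
Sum: 4×12.011 + 1×35.450 + 9×1.008 = 92.566 → 92.57 g/mol.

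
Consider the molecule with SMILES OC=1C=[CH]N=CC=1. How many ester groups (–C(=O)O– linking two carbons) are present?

0

Scan the SMILES for the ester motif — none present.
Groups that are present: 1 hydroxyl.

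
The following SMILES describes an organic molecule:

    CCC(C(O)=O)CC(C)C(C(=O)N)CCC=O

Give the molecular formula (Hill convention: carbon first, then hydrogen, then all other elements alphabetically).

C12H21NO4

Walk through each heavy atom and fill implicit hydrogens from standard valence (C 4, N 3, O 2, S 2, halogen 1):
  atom 1: C, bond orders sum to 1 (valence 4) → 3 H
  atom 2: C, bond orders sum to 2 (valence 4) → 2 H
  atom 3: C, bond orders sum to 3 (valence 4) → 1 H
  atom 4: C, bond orders sum to 4 (valence 4) → 0 H
  atom 5: O, bond orders sum to 1 (valence 2) → 1 H
  atom 6: O, bond orders sum to 2 (valence 2) → 0 H
  atom 7: C, bond orders sum to 2 (valence 4) → 2 H
  atom 8: C, bond orders sum to 3 (valence 4) → 1 H
  atom 9: C, bond orders sum to 1 (valence 4) → 3 H
  atom 10: C, bond orders sum to 3 (valence 4) → 1 H
  atom 11: C, bond orders sum to 4 (valence 4) → 0 H
  atom 12: O, bond orders sum to 2 (valence 2) → 0 H
  atom 13: N, bond orders sum to 1 (valence 3) → 2 H
  atom 14: C, bond orders sum to 2 (valence 4) → 2 H
  atom 15: C, bond orders sum to 2 (valence 4) → 2 H
  atom 16: C, bond orders sum to 3 (valence 4) → 1 H
  atom 17: O, bond orders sum to 2 (valence 2) → 0 H
Totals → C:12, H:21, N:1, O:4.
In Hill order: C12H21NO4.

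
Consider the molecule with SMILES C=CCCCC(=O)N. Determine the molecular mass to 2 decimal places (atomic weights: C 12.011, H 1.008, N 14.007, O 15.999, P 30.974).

First, the molecular formula is C6H11NO (counting implicit H from valence).
  C: 6 × 12.011 = 72.066
  H: 11 × 1.008 = 11.088
  N: 1 × 14.007 = 14.007
  O: 1 × 15.999 = 15.999
Sum: 6×12.011 + 11×1.008 + 1×14.007 + 1×15.999 = 113.160 → 113.16 g/mol.

113.16 g/mol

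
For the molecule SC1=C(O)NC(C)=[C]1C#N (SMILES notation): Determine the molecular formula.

C6H6N2OS

Walk through each heavy atom and fill implicit hydrogens from standard valence (C 4, N 3, O 2, S 2, halogen 1):
  atom 1: S, bond orders sum to 1 (valence 2) → 1 H
  atom 2: C, bond orders sum to 4 (valence 4) → 0 H
  atom 3: C, bond orders sum to 4 (valence 4) → 0 H
  atom 4: O, bond orders sum to 1 (valence 2) → 1 H
  atom 5: N, bond orders sum to 2 (valence 3) → 1 H
  atom 6: C, bond orders sum to 4 (valence 4) → 0 H
  atom 7: C, bond orders sum to 1 (valence 4) → 3 H
  atom 8: C with explicit H count 0
  atom 9: C, bond orders sum to 4 (valence 4) → 0 H
  atom 10: N, bond orders sum to 3 (valence 3) → 0 H
Totals → C:6, H:6, N:2, O:1, S:1.
In Hill order: C6H6N2OS.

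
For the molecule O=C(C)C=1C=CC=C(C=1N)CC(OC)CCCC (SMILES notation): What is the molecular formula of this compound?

Walk through each heavy atom and fill implicit hydrogens from standard valence (C 4, N 3, O 2, S 2, halogen 1):
  atom 1: O, bond orders sum to 2 (valence 2) → 0 H
  atom 2: C, bond orders sum to 4 (valence 4) → 0 H
  atom 3: C, bond orders sum to 1 (valence 4) → 3 H
  atom 4: C, bond orders sum to 4 (valence 4) → 0 H
  atom 5: C, bond orders sum to 3 (valence 4) → 1 H
  atom 6: C, bond orders sum to 3 (valence 4) → 1 H
  atom 7: C, bond orders sum to 3 (valence 4) → 1 H
  atom 8: C, bond orders sum to 4 (valence 4) → 0 H
  atom 9: C, bond orders sum to 4 (valence 4) → 0 H
  atom 10: N, bond orders sum to 1 (valence 3) → 2 H
  atom 11: C, bond orders sum to 2 (valence 4) → 2 H
  atom 12: C, bond orders sum to 3 (valence 4) → 1 H
  atom 13: O, bond orders sum to 2 (valence 2) → 0 H
  atom 14: C, bond orders sum to 1 (valence 4) → 3 H
  atom 15: C, bond orders sum to 2 (valence 4) → 2 H
  atom 16: C, bond orders sum to 2 (valence 4) → 2 H
  atom 17: C, bond orders sum to 2 (valence 4) → 2 H
  atom 18: C, bond orders sum to 1 (valence 4) → 3 H
Totals → C:15, H:23, N:1, O:2.
In Hill order: C15H23NO2.

C15H23NO2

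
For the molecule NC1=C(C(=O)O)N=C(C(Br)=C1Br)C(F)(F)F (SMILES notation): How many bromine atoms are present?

Scan the SMILES for Br atoms (remember two-letter symbols like Cl and Br are single atoms).
Bromine count: 2.

2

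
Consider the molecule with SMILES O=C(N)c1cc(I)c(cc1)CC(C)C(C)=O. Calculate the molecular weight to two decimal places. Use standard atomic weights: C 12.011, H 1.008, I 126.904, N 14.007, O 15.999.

First, the molecular formula is C12H14INO2 (counting implicit H from valence).
  C: 12 × 12.011 = 144.132
  H: 14 × 1.008 = 14.112
  I: 1 × 126.904 = 126.904
  N: 1 × 14.007 = 14.007
  O: 2 × 15.999 = 31.998
Sum: 12×12.011 + 14×1.008 + 1×126.904 + 1×14.007 + 2×15.999 = 331.153 → 331.15 g/mol.

331.15 g/mol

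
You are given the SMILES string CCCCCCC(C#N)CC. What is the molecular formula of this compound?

Walk through each heavy atom and fill implicit hydrogens from standard valence (C 4, N 3, O 2, S 2, halogen 1):
  atom 1: C, bond orders sum to 1 (valence 4) → 3 H
  atom 2: C, bond orders sum to 2 (valence 4) → 2 H
  atom 3: C, bond orders sum to 2 (valence 4) → 2 H
  atom 4: C, bond orders sum to 2 (valence 4) → 2 H
  atom 5: C, bond orders sum to 2 (valence 4) → 2 H
  atom 6: C, bond orders sum to 2 (valence 4) → 2 H
  atom 7: C, bond orders sum to 3 (valence 4) → 1 H
  atom 8: C, bond orders sum to 4 (valence 4) → 0 H
  atom 9: N, bond orders sum to 3 (valence 3) → 0 H
  atom 10: C, bond orders sum to 2 (valence 4) → 2 H
  atom 11: C, bond orders sum to 1 (valence 4) → 3 H
Totals → C:10, H:19, N:1.

C10H19N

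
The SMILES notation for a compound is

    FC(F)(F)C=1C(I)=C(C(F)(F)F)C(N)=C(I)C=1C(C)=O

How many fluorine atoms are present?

Scan the SMILES for F atoms (remember two-letter symbols like Cl and Br are single atoms).
Fluorine count: 6.

6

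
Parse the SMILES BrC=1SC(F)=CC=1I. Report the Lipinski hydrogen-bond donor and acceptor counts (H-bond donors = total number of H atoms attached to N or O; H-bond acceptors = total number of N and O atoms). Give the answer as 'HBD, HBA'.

0, 0

Donors: find every N or O and count the H atoms it carries.
  (no N or O atoms present)
Lipinski HBD = 0.
Acceptors: N atoms = 0, O atoms = 0 → HBA = 0.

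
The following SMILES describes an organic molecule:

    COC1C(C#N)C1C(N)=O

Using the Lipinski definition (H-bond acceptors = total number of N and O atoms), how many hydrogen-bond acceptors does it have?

N atoms: 2; O atoms: 2.
Lipinski HBA = 2 + 2 = 4.

4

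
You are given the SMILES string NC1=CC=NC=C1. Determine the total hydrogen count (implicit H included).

Walk through each heavy atom and fill implicit hydrogens from standard valence (C 4, N 3, O 2, S 2, halogen 1):
  atom 1: N, bond orders sum to 1 (valence 3) → 2 H
  atom 2: C, bond orders sum to 4 (valence 4) → 0 H
  atom 3: C, bond orders sum to 3 (valence 4) → 1 H
  atom 4: C, bond orders sum to 3 (valence 4) → 1 H
  atom 5: N, bond orders sum to 3 (valence 3) → 0 H
  atom 6: C, bond orders sum to 3 (valence 4) → 1 H
  atom 7: C, bond orders sum to 3 (valence 4) → 1 H
Total hydrogens: 6.

6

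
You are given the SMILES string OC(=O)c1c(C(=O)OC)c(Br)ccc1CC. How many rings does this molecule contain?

1

In SMILES, each pair of matching ring-closure digits denotes one ring-closing bond; the number of such bonds equals the number of independent rings.
Ring-closure bonds here: 1.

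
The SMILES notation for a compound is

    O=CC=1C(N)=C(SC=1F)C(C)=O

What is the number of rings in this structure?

1

In SMILES, each pair of matching ring-closure digits denotes one ring-closing bond; the number of such bonds equals the number of independent rings.
Ring-closure bonds here: 1.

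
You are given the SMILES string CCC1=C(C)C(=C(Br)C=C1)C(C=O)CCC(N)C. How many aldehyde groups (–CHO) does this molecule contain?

1

The aldehyde motif appears at heavy-atom position 12 in the SMILES.
Other groups present: 1 primary amine.
Aldehyde count: 1.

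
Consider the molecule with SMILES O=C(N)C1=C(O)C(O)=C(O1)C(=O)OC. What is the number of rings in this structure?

In SMILES, each pair of matching ring-closure digits denotes one ring-closing bond; the number of such bonds equals the number of independent rings.
Ring-closure bonds here: 1.

1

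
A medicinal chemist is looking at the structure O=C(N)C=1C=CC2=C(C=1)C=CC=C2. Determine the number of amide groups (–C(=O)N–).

The amide motif appears at heavy-atom position 2 in the SMILES.
Amide count: 1.

1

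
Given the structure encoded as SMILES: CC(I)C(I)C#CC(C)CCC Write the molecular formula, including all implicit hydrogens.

Walk through each heavy atom and fill implicit hydrogens from standard valence (C 4, N 3, O 2, S 2, halogen 1):
  atom 1: C, bond orders sum to 1 (valence 4) → 3 H
  atom 2: C, bond orders sum to 3 (valence 4) → 1 H
  atom 3: I (halogen, monovalent) → 0 H
  atom 4: C, bond orders sum to 3 (valence 4) → 1 H
  atom 5: I (halogen, monovalent) → 0 H
  atom 6: C, bond orders sum to 4 (valence 4) → 0 H
  atom 7: C, bond orders sum to 4 (valence 4) → 0 H
  atom 8: C, bond orders sum to 3 (valence 4) → 1 H
  atom 9: C, bond orders sum to 1 (valence 4) → 3 H
  atom 10: C, bond orders sum to 2 (valence 4) → 2 H
  atom 11: C, bond orders sum to 2 (valence 4) → 2 H
  atom 12: C, bond orders sum to 1 (valence 4) → 3 H
Totals → C:10, H:16, I:2.

C10H16I2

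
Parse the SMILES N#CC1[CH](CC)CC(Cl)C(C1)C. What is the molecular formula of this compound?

C10H16ClN

Walk through each heavy atom and fill implicit hydrogens from standard valence (C 4, N 3, O 2, S 2, halogen 1):
  atom 1: N, bond orders sum to 3 (valence 3) → 0 H
  atom 2: C, bond orders sum to 4 (valence 4) → 0 H
  atom 3: C, bond orders sum to 3 (valence 4) → 1 H
  atom 4: C with explicit H count 1
  atom 5: C, bond orders sum to 2 (valence 4) → 2 H
  atom 6: C, bond orders sum to 1 (valence 4) → 3 H
  atom 7: C, bond orders sum to 2 (valence 4) → 2 H
  atom 8: C, bond orders sum to 3 (valence 4) → 1 H
  atom 9: Cl (halogen, monovalent) → 0 H
  atom 10: C, bond orders sum to 3 (valence 4) → 1 H
  atom 11: C, bond orders sum to 2 (valence 4) → 2 H
  atom 12: C, bond orders sum to 1 (valence 4) → 3 H
Totals → C:10, H:16, Cl:1, N:1.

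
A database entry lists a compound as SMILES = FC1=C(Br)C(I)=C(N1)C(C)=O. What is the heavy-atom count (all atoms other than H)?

11

Every atom symbol written in the SMILES (organic subset) is one heavy atom; implicit H are not written.
Heavy atoms by element → Br:1, C:6, F:1, I:1, N:1, O:1.
Total: 11.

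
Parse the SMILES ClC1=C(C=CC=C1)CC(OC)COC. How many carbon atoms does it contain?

11

Count every carbon token in the SMILES (each C, including those in ring-closure positions and inside branches).
Carbon count: 11.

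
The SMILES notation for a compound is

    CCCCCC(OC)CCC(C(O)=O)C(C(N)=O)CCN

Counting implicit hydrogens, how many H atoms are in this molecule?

Walk through each heavy atom and fill implicit hydrogens from standard valence (C 4, N 3, O 2, S 2, halogen 1):
  atom 1: C, bond orders sum to 1 (valence 4) → 3 H
  atom 2: C, bond orders sum to 2 (valence 4) → 2 H
  atom 3: C, bond orders sum to 2 (valence 4) → 2 H
  atom 4: C, bond orders sum to 2 (valence 4) → 2 H
  atom 5: C, bond orders sum to 2 (valence 4) → 2 H
  atom 6: C, bond orders sum to 3 (valence 4) → 1 H
  atom 7: O, bond orders sum to 2 (valence 2) → 0 H
  atom 8: C, bond orders sum to 1 (valence 4) → 3 H
  atom 9: C, bond orders sum to 2 (valence 4) → 2 H
  atom 10: C, bond orders sum to 2 (valence 4) → 2 H
  atom 11: C, bond orders sum to 3 (valence 4) → 1 H
  atom 12: C, bond orders sum to 4 (valence 4) → 0 H
  atom 13: O, bond orders sum to 1 (valence 2) → 1 H
  atom 14: O, bond orders sum to 2 (valence 2) → 0 H
  atom 15: C, bond orders sum to 3 (valence 4) → 1 H
  atom 16: C, bond orders sum to 4 (valence 4) → 0 H
  atom 17: N, bond orders sum to 1 (valence 3) → 2 H
  atom 18: O, bond orders sum to 2 (valence 2) → 0 H
  atom 19: C, bond orders sum to 2 (valence 4) → 2 H
  atom 20: C, bond orders sum to 2 (valence 4) → 2 H
  atom 21: N, bond orders sum to 1 (valence 3) → 2 H
Total hydrogens: 30.

30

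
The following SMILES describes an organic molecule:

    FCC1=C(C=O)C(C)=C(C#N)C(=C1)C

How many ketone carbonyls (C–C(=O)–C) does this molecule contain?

0

Scan the SMILES for the ketone motif — none present.
Groups that are present: 1 aldehyde, 1 nitrile.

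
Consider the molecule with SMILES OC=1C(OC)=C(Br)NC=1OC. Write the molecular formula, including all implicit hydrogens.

Walk through each heavy atom and fill implicit hydrogens from standard valence (C 4, N 3, O 2, S 2, halogen 1):
  atom 1: O, bond orders sum to 1 (valence 2) → 1 H
  atom 2: C, bond orders sum to 4 (valence 4) → 0 H
  atom 3: C, bond orders sum to 4 (valence 4) → 0 H
  atom 4: O, bond orders sum to 2 (valence 2) → 0 H
  atom 5: C, bond orders sum to 1 (valence 4) → 3 H
  atom 6: C, bond orders sum to 4 (valence 4) → 0 H
  atom 7: Br (halogen, monovalent) → 0 H
  atom 8: N, bond orders sum to 2 (valence 3) → 1 H
  atom 9: C, bond orders sum to 4 (valence 4) → 0 H
  atom 10: O, bond orders sum to 2 (valence 2) → 0 H
  atom 11: C, bond orders sum to 1 (valence 4) → 3 H
Totals → C:6, H:8, Br:1, N:1, O:3.

C6H8BrNO3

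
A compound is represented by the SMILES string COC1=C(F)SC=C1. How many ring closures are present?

In SMILES, each pair of matching ring-closure digits denotes one ring-closing bond; the number of such bonds equals the number of independent rings.
Ring-closure bonds here: 1.

1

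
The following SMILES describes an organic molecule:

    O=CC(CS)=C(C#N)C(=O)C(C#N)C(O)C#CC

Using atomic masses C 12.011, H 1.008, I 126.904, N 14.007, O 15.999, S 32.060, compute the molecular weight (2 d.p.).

262.28 g/mol

First, the molecular formula is C12H10N2O3S (counting implicit H from valence).
  C: 12 × 12.011 = 144.132
  H: 10 × 1.008 = 10.080
  N: 2 × 14.007 = 28.014
  O: 3 × 15.999 = 47.997
  S: 1 × 32.060 = 32.060
Sum: 12×12.011 + 10×1.008 + 2×14.007 + 3×15.999 + 1×32.060 = 262.283 → 262.28 g/mol.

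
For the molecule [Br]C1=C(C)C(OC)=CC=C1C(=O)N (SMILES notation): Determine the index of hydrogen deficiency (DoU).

5

Degree of unsaturation = (number of rings) + (number of π bonds).
Ring closures in the SMILES: 1.
π bonds: 4 double bonds (each 1 DoU) → 4 DoU from unsaturation.
Total DoU = 1 + 4 = 5.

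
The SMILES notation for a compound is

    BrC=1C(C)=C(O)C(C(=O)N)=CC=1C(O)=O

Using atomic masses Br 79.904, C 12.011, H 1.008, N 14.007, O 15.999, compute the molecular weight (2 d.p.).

274.07 g/mol

First, the molecular formula is C9H8BrNO4 (counting implicit H from valence).
  Br: 1 × 79.904 = 79.904
  C: 9 × 12.011 = 108.099
  H: 8 × 1.008 = 8.064
  N: 1 × 14.007 = 14.007
  O: 4 × 15.999 = 63.996
Sum: 1×79.904 + 9×12.011 + 8×1.008 + 1×14.007 + 4×15.999 = 274.070 → 274.07 g/mol.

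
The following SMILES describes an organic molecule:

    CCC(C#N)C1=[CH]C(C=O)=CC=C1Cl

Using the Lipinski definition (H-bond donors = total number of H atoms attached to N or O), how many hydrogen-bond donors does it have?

Donors: find every N or O and count the H atoms it carries.
  atom 5 (N): bond orders sum to 3 → 0 H
  atom 10 (O): bond orders sum to 2 → 0 H
Lipinski HBD = 0.

0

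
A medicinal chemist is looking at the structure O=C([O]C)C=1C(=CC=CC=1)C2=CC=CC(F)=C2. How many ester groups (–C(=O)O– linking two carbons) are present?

The ester motif appears at heavy-atom position 2 in the SMILES.
Ester count: 1.

1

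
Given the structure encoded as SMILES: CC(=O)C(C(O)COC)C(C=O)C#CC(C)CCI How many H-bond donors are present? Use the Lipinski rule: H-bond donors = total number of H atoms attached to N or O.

1

Donors: find every N or O and count the H atoms it carries.
  atom 3 (O): bond orders sum to 2 → 0 H
  atom 6 (O): bond orders sum to 1 → 1 H
  atom 8 (O): bond orders sum to 2 → 0 H
  atom 12 (O): bond orders sum to 2 → 0 H
Lipinski HBD = 1.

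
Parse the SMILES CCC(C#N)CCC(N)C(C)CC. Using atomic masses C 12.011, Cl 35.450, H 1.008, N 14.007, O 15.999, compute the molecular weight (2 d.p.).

First, the molecular formula is C11H22N2 (counting implicit H from valence).
  C: 11 × 12.011 = 132.121
  H: 22 × 1.008 = 22.176
  N: 2 × 14.007 = 28.014
Sum: 11×12.011 + 22×1.008 + 2×14.007 = 182.311 → 182.31 g/mol.

182.31 g/mol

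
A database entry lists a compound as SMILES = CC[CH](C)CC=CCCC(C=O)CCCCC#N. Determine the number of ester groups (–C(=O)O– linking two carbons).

Scan the SMILES for the ester motif — none present.
Groups that are present: 1 aldehyde, 1 alkene, 1 nitrile.

0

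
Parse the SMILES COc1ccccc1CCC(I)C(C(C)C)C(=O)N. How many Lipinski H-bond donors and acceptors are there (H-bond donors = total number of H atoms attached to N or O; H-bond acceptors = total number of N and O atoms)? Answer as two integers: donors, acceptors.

Donors: find every N or O and count the H atoms it carries.
  atom 2 (O): bond orders sum to 2 → 0 H
  atom 18 (O): bond orders sum to 2 → 0 H
  atom 19 (N): bond orders sum to 1 → 2 H
Lipinski HBD = 2.
Acceptors: N atoms = 1, O atoms = 2 → HBA = 3.

2, 3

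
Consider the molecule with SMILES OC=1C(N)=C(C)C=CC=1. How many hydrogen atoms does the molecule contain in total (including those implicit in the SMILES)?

Walk through each heavy atom and fill implicit hydrogens from standard valence (C 4, N 3, O 2, S 2, halogen 1):
  atom 1: O, bond orders sum to 1 (valence 2) → 1 H
  atom 2: C, bond orders sum to 4 (valence 4) → 0 H
  atom 3: C, bond orders sum to 4 (valence 4) → 0 H
  atom 4: N, bond orders sum to 1 (valence 3) → 2 H
  atom 5: C, bond orders sum to 4 (valence 4) → 0 H
  atom 6: C, bond orders sum to 1 (valence 4) → 3 H
  atom 7: C, bond orders sum to 3 (valence 4) → 1 H
  atom 8: C, bond orders sum to 3 (valence 4) → 1 H
  atom 9: C, bond orders sum to 3 (valence 4) → 1 H
Total hydrogens: 9.

9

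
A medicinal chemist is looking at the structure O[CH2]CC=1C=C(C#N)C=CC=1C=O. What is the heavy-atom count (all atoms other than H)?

13

Every atom symbol written in the SMILES (organic subset) is one heavy atom; implicit H are not written.
Heavy atoms by element → C:10, N:1, O:2.
Total: 13.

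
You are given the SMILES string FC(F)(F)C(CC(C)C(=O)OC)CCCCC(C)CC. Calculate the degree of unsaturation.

1

Degree of unsaturation = (number of rings) + (number of π bonds).
Ring closures in the SMILES: 0.
π bonds: 1 double bond (each 1 DoU) → 1 DoU from unsaturation.
Total DoU = 0 + 1 = 1.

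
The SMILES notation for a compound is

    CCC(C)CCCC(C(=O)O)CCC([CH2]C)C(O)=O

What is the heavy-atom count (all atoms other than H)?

Every atom symbol written in the SMILES (organic subset) is one heavy atom; implicit H are not written.
Heavy atoms by element → C:15, O:4.
Total: 19.

19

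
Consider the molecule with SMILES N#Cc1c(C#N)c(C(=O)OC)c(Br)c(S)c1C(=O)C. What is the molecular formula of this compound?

Walk through each heavy atom and fill implicit hydrogens from standard valence (C 4, N 3, O 2, S 2, halogen 1); for lowercase aromatic atoms, an aromatic c carries 1 H when it has two neighbours and 0 H with three, and aromatic n carries 0 H:
  atom 1: N, bond orders sum to 3 (valence 3) → 0 H
  atom 2: C, bond orders sum to 4 (valence 4) → 0 H
  atom 3: aromatic c, 3 neighbours → 0 H
  atom 4: aromatic c, 3 neighbours → 0 H
  atom 5: C, bond orders sum to 4 (valence 4) → 0 H
  atom 6: N, bond orders sum to 3 (valence 3) → 0 H
  atom 7: aromatic c, 3 neighbours → 0 H
  atom 8: C, bond orders sum to 4 (valence 4) → 0 H
  atom 9: O, bond orders sum to 2 (valence 2) → 0 H
  atom 10: O, bond orders sum to 2 (valence 2) → 0 H
  atom 11: C, bond orders sum to 1 (valence 4) → 3 H
  atom 12: aromatic c, 3 neighbours → 0 H
  atom 13: Br (halogen, monovalent) → 0 H
  atom 14: aromatic c, 3 neighbours → 0 H
  atom 15: S, bond orders sum to 1 (valence 2) → 1 H
  atom 16: aromatic c, 3 neighbours → 0 H
  atom 17: C, bond orders sum to 4 (valence 4) → 0 H
  atom 18: O, bond orders sum to 2 (valence 2) → 0 H
  atom 19: C, bond orders sum to 1 (valence 4) → 3 H
Totals → C:12, H:7, Br:1, N:2, O:3, S:1.

C12H7BrN2O3S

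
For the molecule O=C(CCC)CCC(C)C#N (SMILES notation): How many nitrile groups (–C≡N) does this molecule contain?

The nitrile motif appears at heavy-atom position 10 in the SMILES.
Other groups present: 1 ketone.
Nitrile count: 1.

1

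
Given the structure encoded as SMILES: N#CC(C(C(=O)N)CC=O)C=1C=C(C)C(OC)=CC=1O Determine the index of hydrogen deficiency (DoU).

Degree of unsaturation = (number of rings) + (number of π bonds).
Ring closures in the SMILES: 1.
π bonds: 5 double bonds (each 1 DoU), 1 triple bond (each 2 DoU) → 7 DoU from unsaturation.
Total DoU = 1 + 7 = 8.

8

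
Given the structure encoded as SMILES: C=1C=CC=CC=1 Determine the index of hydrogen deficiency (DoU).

Degree of unsaturation = (number of rings) + (number of π bonds).
Ring closures in the SMILES: 1.
π bonds: 3 double bonds (each 1 DoU) → 3 DoU from unsaturation.
Total DoU = 1 + 3 = 4.

4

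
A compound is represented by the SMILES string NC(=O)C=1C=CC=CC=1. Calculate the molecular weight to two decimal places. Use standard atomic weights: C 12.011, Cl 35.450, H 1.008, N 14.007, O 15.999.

First, the molecular formula is C7H7NO (counting implicit H from valence).
  C: 7 × 12.011 = 84.077
  H: 7 × 1.008 = 7.056
  N: 1 × 14.007 = 14.007
  O: 1 × 15.999 = 15.999
Sum: 7×12.011 + 7×1.008 + 1×14.007 + 1×15.999 = 121.139 → 121.14 g/mol.

121.14 g/mol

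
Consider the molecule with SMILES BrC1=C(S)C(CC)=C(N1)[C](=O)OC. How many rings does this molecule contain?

In SMILES, each pair of matching ring-closure digits denotes one ring-closing bond; the number of such bonds equals the number of independent rings.
Ring-closure bonds here: 1.

1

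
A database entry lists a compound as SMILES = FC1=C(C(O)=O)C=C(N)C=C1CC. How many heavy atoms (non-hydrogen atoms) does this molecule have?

13

Every atom symbol written in the SMILES (organic subset) is one heavy atom; implicit H are not written.
Heavy atoms by element → C:9, F:1, N:1, O:2.
Total: 13.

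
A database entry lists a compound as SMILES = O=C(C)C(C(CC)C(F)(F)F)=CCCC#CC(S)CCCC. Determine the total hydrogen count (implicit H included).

Walk through each heavy atom and fill implicit hydrogens from standard valence (C 4, N 3, O 2, S 2, halogen 1):
  atom 1: O, bond orders sum to 2 (valence 2) → 0 H
  atom 2: C, bond orders sum to 4 (valence 4) → 0 H
  atom 3: C, bond orders sum to 1 (valence 4) → 3 H
  atom 4: C, bond orders sum to 4 (valence 4) → 0 H
  atom 5: C, bond orders sum to 3 (valence 4) → 1 H
  atom 6: C, bond orders sum to 2 (valence 4) → 2 H
  atom 7: C, bond orders sum to 1 (valence 4) → 3 H
  atom 8: C, bond orders sum to 4 (valence 4) → 0 H
  atom 9: F (halogen, monovalent) → 0 H
  atom 10: F (halogen, monovalent) → 0 H
  atom 11: F (halogen, monovalent) → 0 H
  atom 12: C, bond orders sum to 3 (valence 4) → 1 H
  atom 13: C, bond orders sum to 2 (valence 4) → 2 H
  atom 14: C, bond orders sum to 2 (valence 4) → 2 H
  atom 15: C, bond orders sum to 4 (valence 4) → 0 H
  atom 16: C, bond orders sum to 4 (valence 4) → 0 H
  atom 17: C, bond orders sum to 3 (valence 4) → 1 H
  atom 18: S, bond orders sum to 1 (valence 2) → 1 H
  atom 19: C, bond orders sum to 2 (valence 4) → 2 H
  atom 20: C, bond orders sum to 2 (valence 4) → 2 H
  atom 21: C, bond orders sum to 2 (valence 4) → 2 H
  atom 22: C, bond orders sum to 1 (valence 4) → 3 H
Total hydrogens: 25.

25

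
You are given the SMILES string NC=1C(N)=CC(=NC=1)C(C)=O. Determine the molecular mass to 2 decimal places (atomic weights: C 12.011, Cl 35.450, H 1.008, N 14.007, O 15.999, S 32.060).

151.17 g/mol

First, the molecular formula is C7H9N3O (counting implicit H from valence).
  C: 7 × 12.011 = 84.077
  H: 9 × 1.008 = 9.072
  N: 3 × 14.007 = 42.021
  O: 1 × 15.999 = 15.999
Sum: 7×12.011 + 9×1.008 + 3×14.007 + 1×15.999 = 151.169 → 151.17 g/mol.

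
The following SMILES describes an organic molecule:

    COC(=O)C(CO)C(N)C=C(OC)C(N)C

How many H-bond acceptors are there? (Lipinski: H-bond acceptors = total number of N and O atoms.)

6

N atoms: 2; O atoms: 4.
Lipinski HBA = 2 + 4 = 6.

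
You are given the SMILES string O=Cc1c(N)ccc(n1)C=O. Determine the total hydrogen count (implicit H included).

6

Walk through each heavy atom and fill implicit hydrogens from standard valence (C 4, N 3, O 2, S 2, halogen 1); for lowercase aromatic atoms, an aromatic c carries 1 H when it has two neighbours and 0 H with three, and aromatic n carries 0 H:
  atom 1: O, bond orders sum to 2 (valence 2) → 0 H
  atom 2: C, bond orders sum to 3 (valence 4) → 1 H
  atom 3: aromatic c, 3 neighbours → 0 H
  atom 4: aromatic c, 3 neighbours → 0 H
  atom 5: N, bond orders sum to 1 (valence 3) → 2 H
  atom 6: aromatic c, 2 neighbours → 1 H
  atom 7: aromatic c, 2 neighbours → 1 H
  atom 8: aromatic c, 3 neighbours → 0 H
  atom 9: aromatic n, 2 neighbours → 0 H
  atom 10: C, bond orders sum to 3 (valence 4) → 1 H
  atom 11: O, bond orders sum to 2 (valence 2) → 0 H
Total hydrogens: 6.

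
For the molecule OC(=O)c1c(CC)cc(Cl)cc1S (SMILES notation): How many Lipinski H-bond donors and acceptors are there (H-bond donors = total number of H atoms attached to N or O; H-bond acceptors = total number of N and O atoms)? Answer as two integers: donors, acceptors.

1, 2

Donors: find every N or O and count the H atoms it carries.
  atom 1 (O): bond orders sum to 1 → 1 H
  atom 3 (O): bond orders sum to 2 → 0 H
Lipinski HBD = 1.
Acceptors: N atoms = 0, O atoms = 2 → HBA = 2.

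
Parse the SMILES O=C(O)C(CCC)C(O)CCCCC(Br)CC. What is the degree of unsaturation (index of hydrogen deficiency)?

1

Degree of unsaturation = (number of rings) + (number of π bonds).
Ring closures in the SMILES: 0.
π bonds: 1 double bond (each 1 DoU) → 1 DoU from unsaturation.
Total DoU = 0 + 1 = 1.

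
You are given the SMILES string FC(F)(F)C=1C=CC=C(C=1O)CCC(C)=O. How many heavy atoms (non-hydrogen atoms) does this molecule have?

16

Every atom symbol written in the SMILES (organic subset) is one heavy atom; implicit H are not written.
Heavy atoms by element → C:11, F:3, O:2.
Total: 16.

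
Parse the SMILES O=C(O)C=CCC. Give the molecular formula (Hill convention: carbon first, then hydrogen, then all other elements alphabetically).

C5H8O2

Walk through each heavy atom and fill implicit hydrogens from standard valence (C 4, N 3, O 2, S 2, halogen 1):
  atom 1: O, bond orders sum to 2 (valence 2) → 0 H
  atom 2: C, bond orders sum to 4 (valence 4) → 0 H
  atom 3: O, bond orders sum to 1 (valence 2) → 1 H
  atom 4: C, bond orders sum to 3 (valence 4) → 1 H
  atom 5: C, bond orders sum to 3 (valence 4) → 1 H
  atom 6: C, bond orders sum to 2 (valence 4) → 2 H
  atom 7: C, bond orders sum to 1 (valence 4) → 3 H
Totals → C:5, H:8, O:2.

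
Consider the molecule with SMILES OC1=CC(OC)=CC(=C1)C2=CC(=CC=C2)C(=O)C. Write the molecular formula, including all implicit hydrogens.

C15H14O3

Walk through each heavy atom and fill implicit hydrogens from standard valence (C 4, N 3, O 2, S 2, halogen 1):
  atom 1: O, bond orders sum to 1 (valence 2) → 1 H
  atom 2: C, bond orders sum to 4 (valence 4) → 0 H
  atom 3: C, bond orders sum to 3 (valence 4) → 1 H
  atom 4: C, bond orders sum to 4 (valence 4) → 0 H
  atom 5: O, bond orders sum to 2 (valence 2) → 0 H
  atom 6: C, bond orders sum to 1 (valence 4) → 3 H
  atom 7: C, bond orders sum to 3 (valence 4) → 1 H
  atom 8: C, bond orders sum to 4 (valence 4) → 0 H
  atom 9: C, bond orders sum to 3 (valence 4) → 1 H
  atom 10: C, bond orders sum to 4 (valence 4) → 0 H
  atom 11: C, bond orders sum to 3 (valence 4) → 1 H
  atom 12: C, bond orders sum to 4 (valence 4) → 0 H
  atom 13: C, bond orders sum to 3 (valence 4) → 1 H
  atom 14: C, bond orders sum to 3 (valence 4) → 1 H
  atom 15: C, bond orders sum to 3 (valence 4) → 1 H
  atom 16: C, bond orders sum to 4 (valence 4) → 0 H
  atom 17: O, bond orders sum to 2 (valence 2) → 0 H
  atom 18: C, bond orders sum to 1 (valence 4) → 3 H
Totals → C:15, H:14, O:3.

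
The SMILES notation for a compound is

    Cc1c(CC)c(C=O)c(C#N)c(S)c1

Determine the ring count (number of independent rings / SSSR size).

In SMILES, each pair of matching ring-closure digits denotes one ring-closing bond; the number of such bonds equals the number of independent rings.
Ring-closure bonds here: 1.

1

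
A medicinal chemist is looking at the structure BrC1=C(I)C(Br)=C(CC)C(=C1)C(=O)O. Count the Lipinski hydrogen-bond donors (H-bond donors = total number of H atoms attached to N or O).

1

Donors: find every N or O and count the H atoms it carries.
  atom 13 (O): bond orders sum to 2 → 0 H
  atom 14 (O): bond orders sum to 1 → 1 H
Lipinski HBD = 1.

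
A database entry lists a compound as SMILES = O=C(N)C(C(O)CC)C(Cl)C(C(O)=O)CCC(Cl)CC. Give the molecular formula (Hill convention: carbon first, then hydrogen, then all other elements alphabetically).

Walk through each heavy atom and fill implicit hydrogens from standard valence (C 4, N 3, O 2, S 2, halogen 1):
  atom 1: O, bond orders sum to 2 (valence 2) → 0 H
  atom 2: C, bond orders sum to 4 (valence 4) → 0 H
  atom 3: N, bond orders sum to 1 (valence 3) → 2 H
  atom 4: C, bond orders sum to 3 (valence 4) → 1 H
  atom 5: C, bond orders sum to 3 (valence 4) → 1 H
  atom 6: O, bond orders sum to 1 (valence 2) → 1 H
  atom 7: C, bond orders sum to 2 (valence 4) → 2 H
  atom 8: C, bond orders sum to 1 (valence 4) → 3 H
  atom 9: C, bond orders sum to 3 (valence 4) → 1 H
  atom 10: Cl (halogen, monovalent) → 0 H
  atom 11: C, bond orders sum to 3 (valence 4) → 1 H
  atom 12: C, bond orders sum to 4 (valence 4) → 0 H
  atom 13: O, bond orders sum to 1 (valence 2) → 1 H
  atom 14: O, bond orders sum to 2 (valence 2) → 0 H
  atom 15: C, bond orders sum to 2 (valence 4) → 2 H
  atom 16: C, bond orders sum to 2 (valence 4) → 2 H
  atom 17: C, bond orders sum to 3 (valence 4) → 1 H
  atom 18: Cl (halogen, monovalent) → 0 H
  atom 19: C, bond orders sum to 2 (valence 4) → 2 H
  atom 20: C, bond orders sum to 1 (valence 4) → 3 H
Totals → C:13, H:23, Cl:2, N:1, O:4.

C13H23Cl2NO4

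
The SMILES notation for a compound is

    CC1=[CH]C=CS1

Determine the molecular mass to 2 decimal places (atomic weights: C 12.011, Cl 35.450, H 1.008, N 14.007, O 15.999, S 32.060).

First, the molecular formula is C5H6S (counting implicit H from valence).
  C: 5 × 12.011 = 60.055
  H: 6 × 1.008 = 6.048
  S: 1 × 32.060 = 32.060
Sum: 5×12.011 + 6×1.008 + 1×32.060 = 98.163 → 98.16 g/mol.

98.16 g/mol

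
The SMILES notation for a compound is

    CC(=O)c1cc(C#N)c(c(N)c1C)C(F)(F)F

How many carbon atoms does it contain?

11

Count every carbon token in the SMILES (each C, including those in ring-closure positions and inside branches).
Carbon count: 11.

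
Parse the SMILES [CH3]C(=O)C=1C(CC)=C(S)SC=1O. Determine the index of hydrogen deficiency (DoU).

Degree of unsaturation = (number of rings) + (number of π bonds).
Ring closures in the SMILES: 1.
π bonds: 3 double bonds (each 1 DoU) → 3 DoU from unsaturation.
Total DoU = 1 + 3 = 4.

4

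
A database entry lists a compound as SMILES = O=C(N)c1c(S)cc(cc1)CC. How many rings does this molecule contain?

1

In SMILES, each pair of matching ring-closure digits denotes one ring-closing bond; the number of such bonds equals the number of independent rings.
Ring-closure bonds here: 1.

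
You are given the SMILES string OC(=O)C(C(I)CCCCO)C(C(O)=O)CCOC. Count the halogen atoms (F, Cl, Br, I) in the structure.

Halogen atoms appear at heavy-atom position 6 (1×I).
Other groups present: 2 carboxylic acid, 1 ether, 1 hydroxyl.
Halogen count: 1.

1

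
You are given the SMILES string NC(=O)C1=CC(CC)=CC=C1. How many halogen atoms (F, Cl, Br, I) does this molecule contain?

Scan the SMILES for the halogen motif — none present.
Groups that are present: 1 amide.

0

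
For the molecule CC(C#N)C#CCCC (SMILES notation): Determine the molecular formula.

Walk through each heavy atom and fill implicit hydrogens from standard valence (C 4, N 3, O 2, S 2, halogen 1):
  atom 1: C, bond orders sum to 1 (valence 4) → 3 H
  atom 2: C, bond orders sum to 3 (valence 4) → 1 H
  atom 3: C, bond orders sum to 4 (valence 4) → 0 H
  atom 4: N, bond orders sum to 3 (valence 3) → 0 H
  atom 5: C, bond orders sum to 4 (valence 4) → 0 H
  atom 6: C, bond orders sum to 4 (valence 4) → 0 H
  atom 7: C, bond orders sum to 2 (valence 4) → 2 H
  atom 8: C, bond orders sum to 2 (valence 4) → 2 H
  atom 9: C, bond orders sum to 1 (valence 4) → 3 H
Totals → C:8, H:11, N:1.

C8H11N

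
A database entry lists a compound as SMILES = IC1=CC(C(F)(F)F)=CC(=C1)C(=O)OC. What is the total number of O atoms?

2

Scan the SMILES for O atoms (remember two-letter symbols like Cl and Br are single atoms).
Oxygen count: 2.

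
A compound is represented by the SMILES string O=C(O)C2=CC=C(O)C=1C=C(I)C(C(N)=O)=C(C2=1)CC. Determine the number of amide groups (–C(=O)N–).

1

The amide motif appears at heavy-atom position 14 in the SMILES.
Other groups present: 1 carboxylic acid, 1 hydroxyl.
Amide count: 1.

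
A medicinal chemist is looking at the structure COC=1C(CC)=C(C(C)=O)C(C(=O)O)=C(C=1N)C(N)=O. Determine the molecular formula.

Walk through each heavy atom and fill implicit hydrogens from standard valence (C 4, N 3, O 2, S 2, halogen 1):
  atom 1: C, bond orders sum to 1 (valence 4) → 3 H
  atom 2: O, bond orders sum to 2 (valence 2) → 0 H
  atom 3: C, bond orders sum to 4 (valence 4) → 0 H
  atom 4: C, bond orders sum to 4 (valence 4) → 0 H
  atom 5: C, bond orders sum to 2 (valence 4) → 2 H
  atom 6: C, bond orders sum to 1 (valence 4) → 3 H
  atom 7: C, bond orders sum to 4 (valence 4) → 0 H
  atom 8: C, bond orders sum to 4 (valence 4) → 0 H
  atom 9: C, bond orders sum to 1 (valence 4) → 3 H
  atom 10: O, bond orders sum to 2 (valence 2) → 0 H
  atom 11: C, bond orders sum to 4 (valence 4) → 0 H
  atom 12: C, bond orders sum to 4 (valence 4) → 0 H
  atom 13: O, bond orders sum to 2 (valence 2) → 0 H
  atom 14: O, bond orders sum to 1 (valence 2) → 1 H
  atom 15: C, bond orders sum to 4 (valence 4) → 0 H
  atom 16: C, bond orders sum to 4 (valence 4) → 0 H
  atom 17: N, bond orders sum to 1 (valence 3) → 2 H
  atom 18: C, bond orders sum to 4 (valence 4) → 0 H
  atom 19: N, bond orders sum to 1 (valence 3) → 2 H
  atom 20: O, bond orders sum to 2 (valence 2) → 0 H
Totals → C:13, H:16, N:2, O:5.
In Hill order: C13H16N2O5.

C13H16N2O5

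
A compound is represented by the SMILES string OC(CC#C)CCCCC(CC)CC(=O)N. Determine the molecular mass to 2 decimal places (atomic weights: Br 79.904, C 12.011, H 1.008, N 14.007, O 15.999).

225.33 g/mol

First, the molecular formula is C13H23NO2 (counting implicit H from valence).
  C: 13 × 12.011 = 156.143
  H: 23 × 1.008 = 23.184
  N: 1 × 14.007 = 14.007
  O: 2 × 15.999 = 31.998
Sum: 13×12.011 + 23×1.008 + 1×14.007 + 2×15.999 = 225.332 → 225.33 g/mol.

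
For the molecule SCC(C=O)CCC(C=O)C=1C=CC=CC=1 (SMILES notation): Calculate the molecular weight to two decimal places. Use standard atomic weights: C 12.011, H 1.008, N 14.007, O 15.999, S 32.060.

236.33 g/mol

First, the molecular formula is C13H16O2S (counting implicit H from valence).
  C: 13 × 12.011 = 156.143
  H: 16 × 1.008 = 16.128
  O: 2 × 15.999 = 31.998
  S: 1 × 32.060 = 32.060
Sum: 13×12.011 + 16×1.008 + 2×15.999 + 1×32.060 = 236.329 → 236.33 g/mol.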